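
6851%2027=770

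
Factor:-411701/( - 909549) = 3^(  -  5)* 19^( - 1 )*197^( - 1 )*541^1*761^1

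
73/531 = 73/531 = 0.14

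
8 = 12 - 4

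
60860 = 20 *3043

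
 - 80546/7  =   - 11507+3/7 =-11506.57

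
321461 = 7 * 45923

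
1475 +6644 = 8119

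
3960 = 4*990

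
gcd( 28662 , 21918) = 1686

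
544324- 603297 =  - 58973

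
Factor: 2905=5^1*7^1 * 83^1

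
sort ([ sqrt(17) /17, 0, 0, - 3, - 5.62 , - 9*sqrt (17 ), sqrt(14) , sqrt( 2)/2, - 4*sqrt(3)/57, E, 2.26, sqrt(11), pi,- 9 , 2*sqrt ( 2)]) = [ - 9 * sqrt(17),-9, - 5.62, - 3, - 4  *sqrt (3 )/57, 0,0 , sqrt(17)/17, sqrt(2)/2, 2.26,  E, 2*sqrt( 2 ),pi,sqrt (11), sqrt(14 ) ]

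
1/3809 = 1/3809 = 0.00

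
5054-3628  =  1426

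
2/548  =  1/274 = 0.00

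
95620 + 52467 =148087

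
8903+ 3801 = 12704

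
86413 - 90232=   -  3819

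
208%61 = 25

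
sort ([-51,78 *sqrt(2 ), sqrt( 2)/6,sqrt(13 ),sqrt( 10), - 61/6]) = [- 51, - 61/6,  sqrt( 2 )/6,sqrt(10),sqrt(13 ),78*sqrt(2 )]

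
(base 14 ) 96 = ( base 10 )132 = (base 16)84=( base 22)60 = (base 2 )10000100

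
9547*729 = 6959763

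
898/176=449/88 = 5.10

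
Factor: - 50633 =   -  11^1*4603^1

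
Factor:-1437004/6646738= - 718502/3323369 = - 2^1 * 7^( - 1)*59^1 * 223^(-1)*2129^(-1)* 6089^1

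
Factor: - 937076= -2^2*7^3 * 683^1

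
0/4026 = 0 =0.00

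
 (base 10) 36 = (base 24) 1C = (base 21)1f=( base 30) 16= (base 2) 100100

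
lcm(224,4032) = 4032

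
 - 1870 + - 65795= - 67665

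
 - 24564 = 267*(- 92)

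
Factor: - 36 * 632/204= - 1896/17 = - 2^3*3^1*17^( - 1)*79^1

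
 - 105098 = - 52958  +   - 52140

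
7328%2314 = 386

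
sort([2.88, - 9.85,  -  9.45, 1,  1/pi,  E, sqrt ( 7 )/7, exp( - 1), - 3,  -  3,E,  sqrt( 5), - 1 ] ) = [ - 9.85, - 9.45, - 3, - 3  , - 1, 1/pi  ,  exp ( - 1), sqrt(7 ) /7,1,sqrt( 5),E,E , 2.88] 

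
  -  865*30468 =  - 26354820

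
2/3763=2/3763 =0.00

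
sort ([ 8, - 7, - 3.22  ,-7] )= [ - 7, - 7 , - 3.22,8 ] 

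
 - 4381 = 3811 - 8192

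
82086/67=82086/67 = 1225.16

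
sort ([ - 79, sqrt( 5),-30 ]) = [ -79 , - 30,sqrt( 5)]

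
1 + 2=3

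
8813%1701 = 308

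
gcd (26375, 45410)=5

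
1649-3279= - 1630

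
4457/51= 4457/51 = 87.39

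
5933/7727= 5933/7727 = 0.77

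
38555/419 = 38555/419 = 92.02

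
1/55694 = 1/55694 = 0.00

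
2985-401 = 2584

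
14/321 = 14/321 = 0.04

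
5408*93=502944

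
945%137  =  123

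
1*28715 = 28715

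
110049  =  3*36683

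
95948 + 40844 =136792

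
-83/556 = -83/556 = - 0.15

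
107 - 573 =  - 466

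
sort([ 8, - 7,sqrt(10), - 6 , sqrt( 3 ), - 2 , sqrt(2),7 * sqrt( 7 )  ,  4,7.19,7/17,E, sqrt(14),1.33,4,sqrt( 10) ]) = [ - 7, - 6 , - 2, 7/17, 1.33,sqrt( 2 ),sqrt(3 ), E,sqrt ( 10 ),sqrt(10), sqrt( 14 ),4, 4,7.19,8,7*sqrt( 7)]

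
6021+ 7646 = 13667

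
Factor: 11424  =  2^5*3^1*7^1*17^1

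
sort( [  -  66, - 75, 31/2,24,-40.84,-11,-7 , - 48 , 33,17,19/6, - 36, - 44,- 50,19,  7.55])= [ - 75,  -  66, - 50, - 48, - 44,  -  40.84, - 36,-11, - 7,19/6, 7.55, 31/2,17,19  ,  24, 33]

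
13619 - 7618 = 6001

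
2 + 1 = 3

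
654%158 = 22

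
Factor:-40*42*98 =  -164640= - 2^5 * 3^1*5^1 * 7^3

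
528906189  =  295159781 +233746408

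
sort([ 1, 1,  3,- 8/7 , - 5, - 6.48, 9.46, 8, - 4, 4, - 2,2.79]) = [ - 6.48, - 5, - 4, - 2, - 8/7, 1, 1 , 2.79, 3, 4,8,  9.46 ] 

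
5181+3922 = 9103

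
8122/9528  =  4061/4764 =0.85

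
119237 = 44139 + 75098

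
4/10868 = 1/2717=0.00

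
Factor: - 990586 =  - 2^1*179^1*2767^1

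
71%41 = 30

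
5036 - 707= 4329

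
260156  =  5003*52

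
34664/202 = 171 + 61/101 = 171.60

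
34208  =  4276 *8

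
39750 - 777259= -737509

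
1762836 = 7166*246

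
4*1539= 6156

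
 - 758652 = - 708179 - 50473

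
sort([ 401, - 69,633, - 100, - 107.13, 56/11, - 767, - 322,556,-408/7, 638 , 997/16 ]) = [ - 767, - 322,  -  107.13, - 100 , - 69, - 408/7,56/11,997/16, 401, 556, 633  ,  638] 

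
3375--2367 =5742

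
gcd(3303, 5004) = 9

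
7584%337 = 170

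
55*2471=135905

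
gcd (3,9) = 3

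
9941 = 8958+983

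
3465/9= 385 = 385.00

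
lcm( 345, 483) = 2415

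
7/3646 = 7/3646 = 0.00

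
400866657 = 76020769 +324845888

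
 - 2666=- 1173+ - 1493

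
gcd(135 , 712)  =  1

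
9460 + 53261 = 62721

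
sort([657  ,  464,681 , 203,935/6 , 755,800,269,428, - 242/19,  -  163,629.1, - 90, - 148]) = [ - 163, - 148, - 90, - 242/19 , 935/6,203,269 , 428, 464, 629.1, 657,681, 755,  800]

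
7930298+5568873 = 13499171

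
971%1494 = 971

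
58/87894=29/43947 = 0.00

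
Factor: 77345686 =2^1*11^1*3515713^1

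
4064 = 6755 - 2691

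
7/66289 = 7/66289= 0.00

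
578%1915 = 578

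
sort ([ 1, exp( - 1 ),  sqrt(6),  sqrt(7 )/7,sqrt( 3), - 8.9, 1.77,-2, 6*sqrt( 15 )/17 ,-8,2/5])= [-8.9 , - 8, - 2,  exp ( - 1 ),sqrt ( 7)/7, 2/5,  1,6*sqrt( 15 ) /17,sqrt( 3),  1.77, sqrt( 6 )]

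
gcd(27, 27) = 27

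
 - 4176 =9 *(-464 )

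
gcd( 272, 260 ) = 4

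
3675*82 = 301350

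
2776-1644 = 1132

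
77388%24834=2886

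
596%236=124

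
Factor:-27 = - 3^3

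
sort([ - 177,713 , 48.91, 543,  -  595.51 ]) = [ - 595.51, - 177,48.91 , 543, 713 ]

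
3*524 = 1572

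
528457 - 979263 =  - 450806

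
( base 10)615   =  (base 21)186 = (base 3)211210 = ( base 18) 1g3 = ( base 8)1147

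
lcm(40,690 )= 2760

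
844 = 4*211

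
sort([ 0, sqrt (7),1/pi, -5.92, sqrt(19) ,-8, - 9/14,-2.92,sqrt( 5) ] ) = [ - 8 , - 5.92, - 2.92, - 9/14,0,1/pi,sqrt(5 ),sqrt (7),sqrt( 19 )] 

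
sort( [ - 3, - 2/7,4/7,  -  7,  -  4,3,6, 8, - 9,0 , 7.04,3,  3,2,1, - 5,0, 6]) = [ - 9,  -  7,- 5, - 4, - 3, - 2/7,0,0,4/7, 1,2,3,3,3,6, 6, 7.04,8]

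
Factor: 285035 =5^1*109^1*523^1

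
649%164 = 157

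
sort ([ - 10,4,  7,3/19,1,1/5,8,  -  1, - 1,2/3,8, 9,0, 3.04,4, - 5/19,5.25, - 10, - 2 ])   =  [ - 10 ,-10, - 2, - 1, - 1, - 5/19,0,3/19,1/5,2/3, 1,3.04  ,  4,4, 5.25,7,8, 8,9] 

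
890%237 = 179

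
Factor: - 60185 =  - 5^1*  12037^1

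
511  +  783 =1294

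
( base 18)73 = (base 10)129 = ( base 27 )4L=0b10000001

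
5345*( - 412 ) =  - 2202140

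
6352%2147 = 2058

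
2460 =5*492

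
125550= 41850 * 3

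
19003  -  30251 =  - 11248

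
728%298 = 132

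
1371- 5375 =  - 4004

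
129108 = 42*3074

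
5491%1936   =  1619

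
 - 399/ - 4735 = 399/4735 = 0.08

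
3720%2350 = 1370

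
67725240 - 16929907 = 50795333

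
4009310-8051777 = -4042467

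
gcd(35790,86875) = 5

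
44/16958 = 22/8479 = 0.00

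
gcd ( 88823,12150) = 1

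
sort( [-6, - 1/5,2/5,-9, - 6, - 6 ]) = [ - 9 , - 6, - 6, - 6, - 1/5 , 2/5 ]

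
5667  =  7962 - 2295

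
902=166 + 736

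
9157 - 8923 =234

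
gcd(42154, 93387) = 7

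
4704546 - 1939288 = 2765258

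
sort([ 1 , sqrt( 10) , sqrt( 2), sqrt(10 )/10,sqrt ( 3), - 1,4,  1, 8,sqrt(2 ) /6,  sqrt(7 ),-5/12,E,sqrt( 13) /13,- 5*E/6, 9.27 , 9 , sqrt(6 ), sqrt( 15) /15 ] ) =[ - 5*E/6, - 1, - 5/12,  sqrt(2)/6,sqrt (15)/15,  sqrt( 13 ) /13,sqrt(10)/10,1, 1, sqrt(2),sqrt( 3), sqrt ( 6)  ,  sqrt( 7 ), E,  sqrt(10),  4, 8 , 9,  9.27]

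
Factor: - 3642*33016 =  - 120244272 = -2^4*3^1*607^1*4127^1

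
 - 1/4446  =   - 1/4446= - 0.00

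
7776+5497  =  13273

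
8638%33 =25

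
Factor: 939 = 3^1*313^1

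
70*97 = 6790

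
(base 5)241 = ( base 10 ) 71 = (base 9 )78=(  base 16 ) 47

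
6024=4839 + 1185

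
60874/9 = 6763 + 7/9= 6763.78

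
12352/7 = 12352/7 = 1764.57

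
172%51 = 19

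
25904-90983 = -65079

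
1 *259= 259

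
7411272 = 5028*1474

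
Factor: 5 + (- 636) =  - 631^1   =  -  631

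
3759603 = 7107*529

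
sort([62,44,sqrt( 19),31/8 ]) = [ 31/8, sqrt( 19), 44,62]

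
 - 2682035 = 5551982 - 8234017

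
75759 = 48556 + 27203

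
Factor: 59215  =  5^1*13^1*911^1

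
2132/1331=1 + 801/1331 = 1.60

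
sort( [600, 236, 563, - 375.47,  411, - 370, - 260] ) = [ - 375.47, - 370, - 260, 236, 411, 563, 600 ] 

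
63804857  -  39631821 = 24173036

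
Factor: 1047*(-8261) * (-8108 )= 70128256836  =  2^2*3^1 * 11^1 * 349^1*751^1*2027^1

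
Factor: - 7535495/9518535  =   - 3^( - 2 )*11^1 * 13^ ( - 1)*19^1 * 53^( - 1)*307^( - 1)*7211^1 = - 1507099/1903707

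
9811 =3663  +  6148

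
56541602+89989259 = 146530861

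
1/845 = 1/845 = 0.00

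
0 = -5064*0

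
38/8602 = 19/4301 = 0.00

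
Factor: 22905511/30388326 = 2^( - 1 )*3^( - 1)*17^1*41^1*59^1*233^ ( - 1 )*557^1*21737^( - 1 )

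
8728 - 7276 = 1452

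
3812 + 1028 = 4840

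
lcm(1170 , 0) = 0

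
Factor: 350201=61^1 * 5741^1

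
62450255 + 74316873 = 136767128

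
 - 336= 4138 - 4474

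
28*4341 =121548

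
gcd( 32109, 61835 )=1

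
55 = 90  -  35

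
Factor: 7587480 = 2^3*3^1*5^1*53^1*1193^1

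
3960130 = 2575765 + 1384365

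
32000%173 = 168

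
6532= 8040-1508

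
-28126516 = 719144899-747271415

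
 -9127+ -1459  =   - 10586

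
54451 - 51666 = 2785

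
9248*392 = 3625216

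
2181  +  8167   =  10348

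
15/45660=1/3044 = 0.00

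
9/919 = 9/919 = 0.01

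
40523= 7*5789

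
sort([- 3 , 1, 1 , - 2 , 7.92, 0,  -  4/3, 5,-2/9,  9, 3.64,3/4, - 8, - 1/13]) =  [ - 8 , - 3, - 2 , - 4/3,-2/9, - 1/13,0,3/4,1,1,  3.64, 5,7.92,  9 ] 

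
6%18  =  6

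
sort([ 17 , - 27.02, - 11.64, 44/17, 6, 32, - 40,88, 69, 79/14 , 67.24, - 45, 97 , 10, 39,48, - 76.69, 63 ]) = [ - 76.69, - 45 , - 40, - 27.02, - 11.64, 44/17, 79/14, 6, 10, 17, 32, 39, 48,  63,67.24 , 69,88,  97 ] 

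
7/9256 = 7/9256 = 0.00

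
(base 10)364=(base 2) 101101100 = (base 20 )I4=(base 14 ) 1C0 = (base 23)FJ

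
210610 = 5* 42122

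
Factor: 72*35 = 2^3*3^2*5^1*7^1 = 2520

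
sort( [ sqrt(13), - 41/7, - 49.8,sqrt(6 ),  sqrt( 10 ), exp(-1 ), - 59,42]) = [ - 59,- 49.8, - 41/7, exp( -1), sqrt( 6), sqrt(10 ), sqrt( 13 ) , 42] 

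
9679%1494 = 715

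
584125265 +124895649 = 709020914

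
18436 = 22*838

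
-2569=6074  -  8643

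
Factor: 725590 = 2^1*5^1 *72559^1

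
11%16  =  11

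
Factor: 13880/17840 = 347/446 = 2^( - 1 )*223^( - 1) * 347^1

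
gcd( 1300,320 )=20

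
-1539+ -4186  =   - 5725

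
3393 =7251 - 3858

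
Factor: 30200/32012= 2^1*5^2*53^( - 1 )= 50/53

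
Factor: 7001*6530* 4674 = 2^2*3^1 * 5^1*19^1*41^1*653^1*7001^1 = 213679061220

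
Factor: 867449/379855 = 5^( - 1)*7^( - 1) * 11^2*67^1*107^1*10853^ (-1)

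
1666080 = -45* ( - 37024 ) 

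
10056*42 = 422352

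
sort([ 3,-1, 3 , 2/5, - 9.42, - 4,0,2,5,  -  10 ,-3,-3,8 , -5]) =[  -  10 , - 9.42, - 5, - 4,-3, - 3,  -  1,0, 2/5,  2, 3,3,5, 8]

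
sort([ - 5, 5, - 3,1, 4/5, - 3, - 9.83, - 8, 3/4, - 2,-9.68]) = [- 9.83, - 9.68, - 8,- 5, - 3, - 3, - 2, 3/4, 4/5,1,5 ]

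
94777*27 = 2558979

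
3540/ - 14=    - 253 + 1/7 = -252.86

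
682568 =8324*82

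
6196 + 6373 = 12569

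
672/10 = 336/5 = 67.20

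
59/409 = 59/409 = 0.14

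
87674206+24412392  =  112086598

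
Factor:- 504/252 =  - 2 = - 2^1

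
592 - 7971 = - 7379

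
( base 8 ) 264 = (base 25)75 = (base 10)180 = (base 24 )7C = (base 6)500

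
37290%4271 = 3122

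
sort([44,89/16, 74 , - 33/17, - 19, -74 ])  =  [ - 74,-19 , - 33/17,89/16 , 44,74]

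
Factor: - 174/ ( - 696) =2^(-2 )  =  1/4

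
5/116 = 5/116 = 0.04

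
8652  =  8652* 1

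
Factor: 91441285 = 5^1 * 13^1 * 1406789^1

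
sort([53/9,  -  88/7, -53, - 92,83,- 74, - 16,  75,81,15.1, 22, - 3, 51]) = [ - 92  ,-74, - 53, - 16,-88/7,-3,53/9,15.1, 22, 51, 75,81, 83]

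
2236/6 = 372 + 2/3 = 372.67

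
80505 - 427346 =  - 346841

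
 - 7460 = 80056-87516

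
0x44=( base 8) 104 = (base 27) 2E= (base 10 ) 68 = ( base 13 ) 53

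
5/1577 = 5/1577 =0.00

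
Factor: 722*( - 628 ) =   -  2^3*19^2*157^1 = -453416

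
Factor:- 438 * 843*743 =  - 2^1 * 3^2*73^1 * 281^1*743^1=- 274340862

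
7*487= 3409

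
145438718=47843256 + 97595462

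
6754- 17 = 6737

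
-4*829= - 3316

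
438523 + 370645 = 809168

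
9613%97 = 10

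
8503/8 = 8503/8  =  1062.88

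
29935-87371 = -57436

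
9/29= 9/29 = 0.31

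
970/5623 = 970/5623=0.17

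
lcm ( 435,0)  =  0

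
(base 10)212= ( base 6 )552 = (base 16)D4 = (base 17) c8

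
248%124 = 0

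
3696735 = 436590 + 3260145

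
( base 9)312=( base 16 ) FE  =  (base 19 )d7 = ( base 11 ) 211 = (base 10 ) 254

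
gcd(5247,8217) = 99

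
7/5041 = 7/5041 = 0.00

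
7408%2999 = 1410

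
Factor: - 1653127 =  - 7^1*139^1*1699^1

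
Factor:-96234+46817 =-49417^1 = -49417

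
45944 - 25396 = 20548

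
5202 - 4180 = 1022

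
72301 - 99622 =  - 27321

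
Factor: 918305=5^1 * 183661^1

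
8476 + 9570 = 18046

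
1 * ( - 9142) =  - 9142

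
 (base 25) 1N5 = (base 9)1578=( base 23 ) 269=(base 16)4b5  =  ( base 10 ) 1205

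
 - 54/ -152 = 27/76 = 0.36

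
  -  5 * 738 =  - 3690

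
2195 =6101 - 3906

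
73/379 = 73/379 = 0.19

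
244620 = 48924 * 5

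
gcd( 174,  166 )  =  2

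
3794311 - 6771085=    - 2976774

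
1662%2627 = 1662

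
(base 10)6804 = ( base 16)1a94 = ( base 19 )ig2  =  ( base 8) 15224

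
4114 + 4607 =8721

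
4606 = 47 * 98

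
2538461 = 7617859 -5079398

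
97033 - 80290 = 16743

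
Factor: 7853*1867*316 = 4633050116 = 2^2*79^1*1867^1*7853^1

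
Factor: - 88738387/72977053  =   - 72977053^( - 1) * 88738387^1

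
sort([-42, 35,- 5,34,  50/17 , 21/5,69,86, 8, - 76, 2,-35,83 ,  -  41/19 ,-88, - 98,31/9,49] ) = [ - 98, - 88,  -  76, - 42, - 35,-5, - 41/19 , 2, 50/17,31/9,21/5, 8,34,35,49,69,83,86 ]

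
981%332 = 317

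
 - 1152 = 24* ( - 48)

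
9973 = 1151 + 8822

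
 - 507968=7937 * ( - 64 ) 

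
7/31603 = 7/31603 = 0.00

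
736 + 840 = 1576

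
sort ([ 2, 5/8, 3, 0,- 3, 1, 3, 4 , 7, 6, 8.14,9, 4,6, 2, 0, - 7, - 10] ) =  [ - 10,  -  7, - 3, 0,0,5/8,1,  2, 2, 3, 3, 4, 4, 6, 6, 7,8.14,9 ]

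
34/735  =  34/735 = 0.05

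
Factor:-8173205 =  - 5^1*577^1*2833^1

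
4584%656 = 648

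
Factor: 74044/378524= 107^1*547^( - 1 ) = 107/547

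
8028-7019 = 1009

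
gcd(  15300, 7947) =9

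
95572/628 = 152 + 29/157 = 152.18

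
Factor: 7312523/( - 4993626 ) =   -  2^( - 1)*3^( - 1 )*11^(  -  1)*29^( - 1)*277^1 * 2609^( - 1 ) *26399^1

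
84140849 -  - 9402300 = 93543149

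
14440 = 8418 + 6022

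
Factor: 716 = 2^2*179^1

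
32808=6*5468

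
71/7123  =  71/7123 = 0.01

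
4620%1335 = 615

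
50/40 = 1 + 1/4 = 1.25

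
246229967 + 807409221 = 1053639188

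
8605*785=6754925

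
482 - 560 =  - 78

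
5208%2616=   2592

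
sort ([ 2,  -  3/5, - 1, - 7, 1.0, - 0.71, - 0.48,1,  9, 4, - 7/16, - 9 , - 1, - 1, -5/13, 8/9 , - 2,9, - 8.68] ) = [ - 9, - 8.68, - 7, - 2, - 1,  -  1, - 1, - 0.71, - 3/5, - 0.48 , - 7/16, -5/13,  8/9, 1.0,  1,  2, 4, 9 , 9] 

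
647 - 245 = 402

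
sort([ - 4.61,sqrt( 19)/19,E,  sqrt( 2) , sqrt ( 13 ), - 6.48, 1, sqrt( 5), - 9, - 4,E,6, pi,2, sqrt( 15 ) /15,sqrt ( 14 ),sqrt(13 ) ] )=[ - 9,-6.48 ,-4.61, - 4, sqrt(19)/19, sqrt( 15)/15,1,sqrt( 2),2, sqrt( 5), E,E,pi,sqrt(13 ),  sqrt(13),  sqrt( 14),  6 ] 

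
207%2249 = 207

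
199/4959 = 199/4959 = 0.04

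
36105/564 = 64 + 3/188 = 64.02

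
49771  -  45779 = 3992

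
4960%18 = 10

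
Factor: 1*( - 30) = - 2^1*3^1*5^1 = - 30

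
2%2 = 0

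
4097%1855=387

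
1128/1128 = 1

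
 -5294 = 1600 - 6894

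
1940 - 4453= - 2513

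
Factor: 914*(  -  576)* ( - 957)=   2^7* 3^3*11^1 * 29^1 * 457^1=503826048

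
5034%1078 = 722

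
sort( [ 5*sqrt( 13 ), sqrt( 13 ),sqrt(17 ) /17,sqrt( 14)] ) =[ sqrt( 17)/17,  sqrt(13), sqrt(14),5  *sqrt(  13 )]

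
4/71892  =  1/17973 = 0.00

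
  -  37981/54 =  - 37981/54 = - 703.35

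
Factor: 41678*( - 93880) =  - 2^4*5^1*7^1*13^1*229^1*2347^1= - 3912730640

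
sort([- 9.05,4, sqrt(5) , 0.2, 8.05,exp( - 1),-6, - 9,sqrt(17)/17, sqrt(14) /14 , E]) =[-9.05, - 9,-6, 0.2,sqrt(17 )/17, sqrt( 14 ) /14,exp( - 1 ),sqrt(5),E, 4,  8.05]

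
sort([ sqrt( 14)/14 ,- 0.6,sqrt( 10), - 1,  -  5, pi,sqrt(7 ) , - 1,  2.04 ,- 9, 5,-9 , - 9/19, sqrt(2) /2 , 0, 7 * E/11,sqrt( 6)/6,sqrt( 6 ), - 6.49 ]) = [- 9,- 9, - 6.49, - 5 ,  -  1, - 1,-0.6, - 9/19,0, sqrt(14)/14, sqrt( 6)/6 , sqrt ( 2)/2, 7*E/11,2.04 , sqrt( 6), sqrt( 7) , pi,sqrt(10),  5] 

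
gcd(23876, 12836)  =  4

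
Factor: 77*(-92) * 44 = - 2^4*7^1*11^2*  23^1 = -311696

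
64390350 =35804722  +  28585628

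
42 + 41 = 83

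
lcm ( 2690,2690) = 2690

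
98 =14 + 84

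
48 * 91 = 4368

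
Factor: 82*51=4182=2^1*3^1*17^1*41^1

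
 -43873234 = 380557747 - 424430981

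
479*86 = 41194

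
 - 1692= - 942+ - 750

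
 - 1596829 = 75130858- 76727687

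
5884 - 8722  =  -2838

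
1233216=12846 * 96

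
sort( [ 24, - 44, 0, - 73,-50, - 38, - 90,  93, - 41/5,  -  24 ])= [ - 90,- 73, - 50, - 44, - 38,  -  24, - 41/5, 0, 24,93] 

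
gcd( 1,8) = 1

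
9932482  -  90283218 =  - 80350736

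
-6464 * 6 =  - 38784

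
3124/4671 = 3124/4671 = 0.67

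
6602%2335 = 1932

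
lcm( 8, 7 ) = 56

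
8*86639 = 693112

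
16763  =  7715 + 9048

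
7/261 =7/261=0.03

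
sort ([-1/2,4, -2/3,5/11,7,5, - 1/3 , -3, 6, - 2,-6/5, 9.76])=[- 3,- 2,-6/5, - 2/3, - 1/2, - 1/3, 5/11, 4,5, 6,7, 9.76]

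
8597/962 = 8597/962 = 8.94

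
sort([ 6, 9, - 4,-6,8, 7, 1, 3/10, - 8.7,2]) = [ - 8.7, - 6,- 4,3/10 , 1,  2,  6, 7, 8, 9]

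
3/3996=1/1332 = 0.00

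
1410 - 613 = 797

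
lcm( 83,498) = 498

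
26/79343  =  26/79343 = 0.00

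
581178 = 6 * 96863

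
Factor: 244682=2^1*19^1*47^1*137^1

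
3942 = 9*438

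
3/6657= 1/2219 = 0.00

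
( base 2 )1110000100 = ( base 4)32010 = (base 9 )1210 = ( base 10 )900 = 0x384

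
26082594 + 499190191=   525272785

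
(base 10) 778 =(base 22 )1D8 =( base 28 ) rm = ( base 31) p3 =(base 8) 1412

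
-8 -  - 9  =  1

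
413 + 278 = 691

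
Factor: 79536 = 2^4*3^1 * 1657^1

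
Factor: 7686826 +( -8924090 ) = - 2^4*7^1  *11047^1 = -1237264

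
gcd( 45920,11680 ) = 160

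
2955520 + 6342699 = 9298219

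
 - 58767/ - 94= 625 + 17/94 = 625.18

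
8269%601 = 456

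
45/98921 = 45/98921 =0.00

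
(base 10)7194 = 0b1110000011010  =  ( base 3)100212110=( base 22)ej0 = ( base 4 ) 1300122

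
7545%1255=15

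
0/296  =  0 =0.00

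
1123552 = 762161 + 361391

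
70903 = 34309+36594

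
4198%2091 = 16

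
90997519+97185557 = 188183076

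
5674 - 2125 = 3549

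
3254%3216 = 38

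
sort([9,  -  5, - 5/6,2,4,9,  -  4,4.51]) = [ - 5, - 4, - 5/6,2,4, 4.51,9,9] 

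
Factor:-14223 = -3^1*11^1*431^1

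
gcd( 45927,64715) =7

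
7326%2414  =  84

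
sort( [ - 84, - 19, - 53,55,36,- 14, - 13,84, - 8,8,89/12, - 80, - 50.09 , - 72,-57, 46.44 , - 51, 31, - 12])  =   [ - 84 , - 80,-72,  -  57, - 53, - 51,  -  50.09, - 19, - 14, - 13, - 12, - 8,89/12,8, 31, 36,46.44, 55, 84 ]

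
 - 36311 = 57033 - 93344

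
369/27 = 13+2/3 = 13.67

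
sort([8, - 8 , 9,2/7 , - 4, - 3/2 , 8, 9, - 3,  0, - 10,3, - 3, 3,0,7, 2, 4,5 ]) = [ - 10, - 8,  -  4,-3,-3, - 3/2, 0,  0,  2/7, 2,  3,  3,4, 5,7,8,8,9 , 9 ] 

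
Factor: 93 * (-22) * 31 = - 63426 = - 2^1* 3^1 * 11^1*31^2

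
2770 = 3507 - 737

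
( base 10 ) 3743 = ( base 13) 191C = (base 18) b9h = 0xe9f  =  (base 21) 8a5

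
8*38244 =305952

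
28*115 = 3220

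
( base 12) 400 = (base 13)354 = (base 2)1001000000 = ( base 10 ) 576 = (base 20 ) 18G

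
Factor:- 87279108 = -2^2*3^1*7^1*1039037^1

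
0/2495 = 0  =  0.00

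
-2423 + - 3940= - 6363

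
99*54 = 5346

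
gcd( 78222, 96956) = 2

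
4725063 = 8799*537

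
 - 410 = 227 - 637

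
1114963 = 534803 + 580160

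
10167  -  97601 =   -  87434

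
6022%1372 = 534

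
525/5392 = 525/5392 = 0.10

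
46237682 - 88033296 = -41795614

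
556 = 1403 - 847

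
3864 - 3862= 2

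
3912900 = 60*65215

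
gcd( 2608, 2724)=4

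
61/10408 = 61/10408 = 0.01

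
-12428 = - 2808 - 9620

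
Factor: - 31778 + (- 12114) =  - 43892 = - 2^2 * 10973^1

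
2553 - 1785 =768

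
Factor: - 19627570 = -2^1*5^1*19^2*5437^1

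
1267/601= 2  +  65/601 =2.11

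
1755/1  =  1755 = 1755.00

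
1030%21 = 1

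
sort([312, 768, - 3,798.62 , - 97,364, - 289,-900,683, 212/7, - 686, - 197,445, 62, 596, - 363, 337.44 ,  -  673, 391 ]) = [ - 900, - 686, - 673 , - 363,- 289, - 197, - 97, - 3, 212/7, 62, 312, 337.44, 364,391, 445, 596, 683,768, 798.62]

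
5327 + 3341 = 8668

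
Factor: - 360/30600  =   - 5^( - 1 )*17^( - 1) = - 1/85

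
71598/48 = 11933/8 = 1491.62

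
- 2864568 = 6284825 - 9149393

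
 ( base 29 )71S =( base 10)5944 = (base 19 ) g8g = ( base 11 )4514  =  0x1738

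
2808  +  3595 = 6403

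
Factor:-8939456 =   -  2^6 * 23^1*6073^1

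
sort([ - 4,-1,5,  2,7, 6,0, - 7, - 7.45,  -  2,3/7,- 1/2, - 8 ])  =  [ - 8,  -  7.45, - 7, - 4 , - 2, - 1, - 1/2,0, 3/7, 2,5 , 6 , 7 ]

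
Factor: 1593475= 5^2*13^1*4903^1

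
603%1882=603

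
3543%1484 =575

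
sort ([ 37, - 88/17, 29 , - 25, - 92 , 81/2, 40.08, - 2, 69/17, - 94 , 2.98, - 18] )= [  -  94,-92, -25, - 18  ,-88/17, - 2, 2.98, 69/17, 29, 37, 40.08, 81/2] 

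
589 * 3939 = 2320071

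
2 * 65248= 130496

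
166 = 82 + 84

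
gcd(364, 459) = 1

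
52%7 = 3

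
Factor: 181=181^1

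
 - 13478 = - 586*23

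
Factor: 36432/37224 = 46/47 = 2^1*23^1* 47^ ( - 1) 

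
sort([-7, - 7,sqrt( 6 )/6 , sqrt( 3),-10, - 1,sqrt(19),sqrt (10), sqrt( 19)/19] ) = [ - 10, - 7, - 7, - 1, sqrt( 19) /19,  sqrt(6)/6, sqrt (3 ), sqrt( 10), sqrt( 19)]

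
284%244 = 40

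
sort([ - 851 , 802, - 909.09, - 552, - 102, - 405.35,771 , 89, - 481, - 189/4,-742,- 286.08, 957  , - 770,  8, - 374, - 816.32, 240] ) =[ - 909.09,-851,- 816.32, - 770 , - 742, - 552, - 481,  -  405.35 , - 374, - 286.08, - 102 , - 189/4 , 8,89,  240,771,802, 957]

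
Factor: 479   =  479^1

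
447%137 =36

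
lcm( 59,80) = 4720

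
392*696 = 272832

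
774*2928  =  2266272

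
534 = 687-153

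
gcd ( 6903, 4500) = 9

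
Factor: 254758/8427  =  2^1*3^( - 1 )*7^1*31^1  *53^( - 2) * 587^1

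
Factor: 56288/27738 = 28144/13869 = 2^4*3^( - 2)*23^( - 1)*67^( - 1)*1759^1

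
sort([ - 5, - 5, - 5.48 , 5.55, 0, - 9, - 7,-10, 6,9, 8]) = [  -  10,-9, - 7, - 5.48, - 5, -5 , 0,5.55,  6,8,9]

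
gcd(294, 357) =21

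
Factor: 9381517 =9381517^1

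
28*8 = 224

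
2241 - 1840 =401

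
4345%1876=593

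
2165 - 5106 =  - 2941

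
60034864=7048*8518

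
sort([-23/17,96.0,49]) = [ - 23/17, 49, 96.0 ]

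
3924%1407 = 1110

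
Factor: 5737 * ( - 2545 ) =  - 5^1*509^1*5737^1 = - 14600665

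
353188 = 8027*44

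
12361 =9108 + 3253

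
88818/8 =11102 + 1/4 = 11102.25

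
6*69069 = 414414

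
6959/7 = 994+1/7 = 994.14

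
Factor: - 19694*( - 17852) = 2^3*43^1* 229^1 * 4463^1= 351577288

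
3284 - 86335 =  - 83051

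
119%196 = 119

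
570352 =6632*86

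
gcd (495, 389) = 1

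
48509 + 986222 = 1034731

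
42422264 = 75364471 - 32942207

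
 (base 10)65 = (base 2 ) 1000001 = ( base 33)1w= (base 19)38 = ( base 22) 2l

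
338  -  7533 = -7195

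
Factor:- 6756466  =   - 2^1*509^1*6637^1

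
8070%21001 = 8070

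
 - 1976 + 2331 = 355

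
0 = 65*0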